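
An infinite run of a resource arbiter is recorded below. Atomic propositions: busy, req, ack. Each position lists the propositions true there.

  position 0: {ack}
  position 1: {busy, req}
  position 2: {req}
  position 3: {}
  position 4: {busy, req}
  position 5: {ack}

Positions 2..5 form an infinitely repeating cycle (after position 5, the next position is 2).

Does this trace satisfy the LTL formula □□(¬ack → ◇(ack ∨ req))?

Holds

□(¬ack → ◇(ack ∨ req)) holds at every position 0..5, and those are all positions ever visited, so □□(¬ack → ◇(ack ∨ req)) holds.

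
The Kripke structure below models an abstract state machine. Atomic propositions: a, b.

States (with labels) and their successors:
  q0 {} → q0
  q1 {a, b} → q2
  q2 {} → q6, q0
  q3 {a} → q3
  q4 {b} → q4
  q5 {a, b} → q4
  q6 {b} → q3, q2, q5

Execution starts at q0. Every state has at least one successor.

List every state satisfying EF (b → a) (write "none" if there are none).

States satisfying b → a: {q0, q1, q2, q3, q5}.
States satisfying EF (b → a): {q0, q1, q2, q3, q5, q6}.

{q0, q1, q2, q3, q5, q6}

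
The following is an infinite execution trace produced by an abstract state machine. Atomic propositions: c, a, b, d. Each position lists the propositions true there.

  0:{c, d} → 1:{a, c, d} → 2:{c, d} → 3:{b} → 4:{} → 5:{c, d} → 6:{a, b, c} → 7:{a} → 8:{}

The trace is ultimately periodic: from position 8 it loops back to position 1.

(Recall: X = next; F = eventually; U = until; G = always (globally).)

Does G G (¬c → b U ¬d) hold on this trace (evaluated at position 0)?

Satisfied

G (¬c → b U ¬d) holds at every position 0..8, and those are all positions ever visited, so G G (¬c → b U ¬d) holds.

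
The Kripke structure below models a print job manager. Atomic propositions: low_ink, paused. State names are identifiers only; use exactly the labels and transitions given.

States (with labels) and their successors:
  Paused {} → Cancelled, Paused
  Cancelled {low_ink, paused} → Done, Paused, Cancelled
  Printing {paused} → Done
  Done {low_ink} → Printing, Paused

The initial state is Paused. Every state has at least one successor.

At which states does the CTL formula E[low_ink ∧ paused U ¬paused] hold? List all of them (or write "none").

{Paused, Cancelled, Done}

States satisfying low_ink ∧ paused: {Cancelled}.
States satisfying ¬paused: {Paused, Done}.
States satisfying E[low_ink ∧ paused U ¬paused]: {Paused, Cancelled, Done}.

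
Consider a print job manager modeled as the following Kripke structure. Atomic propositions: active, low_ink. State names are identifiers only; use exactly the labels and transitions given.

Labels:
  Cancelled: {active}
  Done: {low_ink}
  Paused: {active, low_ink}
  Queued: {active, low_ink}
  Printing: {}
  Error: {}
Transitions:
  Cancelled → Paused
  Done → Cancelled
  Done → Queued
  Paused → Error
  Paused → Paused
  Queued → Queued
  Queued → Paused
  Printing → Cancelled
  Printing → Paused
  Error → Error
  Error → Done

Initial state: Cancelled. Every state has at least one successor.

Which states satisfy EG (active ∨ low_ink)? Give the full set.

{Cancelled, Done, Paused, Queued}

States satisfying active ∨ low_ink: {Cancelled, Done, Paused, Queued}.
States satisfying EG (active ∨ low_ink): {Cancelled, Done, Paused, Queued}.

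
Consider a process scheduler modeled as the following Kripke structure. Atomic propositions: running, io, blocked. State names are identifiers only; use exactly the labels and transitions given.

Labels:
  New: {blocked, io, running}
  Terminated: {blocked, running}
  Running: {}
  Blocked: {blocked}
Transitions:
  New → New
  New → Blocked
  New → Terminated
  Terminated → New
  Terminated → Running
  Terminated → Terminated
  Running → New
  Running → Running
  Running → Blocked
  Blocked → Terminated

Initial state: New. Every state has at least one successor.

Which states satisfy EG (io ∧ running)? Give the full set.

{New}

States satisfying io ∧ running: {New}.
States satisfying EG (io ∧ running): {New}.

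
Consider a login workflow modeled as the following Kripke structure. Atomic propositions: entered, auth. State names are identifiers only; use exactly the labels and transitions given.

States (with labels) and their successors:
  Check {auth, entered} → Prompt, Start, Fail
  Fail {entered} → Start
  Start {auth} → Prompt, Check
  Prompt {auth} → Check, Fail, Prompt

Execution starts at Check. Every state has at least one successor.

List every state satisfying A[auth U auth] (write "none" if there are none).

States satisfying auth: {Check, Start, Prompt}.
States satisfying A[auth U auth]: {Check, Start, Prompt}.

{Check, Start, Prompt}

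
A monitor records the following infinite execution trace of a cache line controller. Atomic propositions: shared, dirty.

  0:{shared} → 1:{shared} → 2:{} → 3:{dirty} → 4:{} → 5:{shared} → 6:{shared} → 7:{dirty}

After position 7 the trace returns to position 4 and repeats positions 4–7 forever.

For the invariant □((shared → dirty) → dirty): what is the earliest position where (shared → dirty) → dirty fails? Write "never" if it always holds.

2

Check (shared → dirty) → dirty at each position in order: 0 ✓, 1 ✓.
At position 2 the labels are {}, so (shared → dirty) → dirty is false there. This is the first violation.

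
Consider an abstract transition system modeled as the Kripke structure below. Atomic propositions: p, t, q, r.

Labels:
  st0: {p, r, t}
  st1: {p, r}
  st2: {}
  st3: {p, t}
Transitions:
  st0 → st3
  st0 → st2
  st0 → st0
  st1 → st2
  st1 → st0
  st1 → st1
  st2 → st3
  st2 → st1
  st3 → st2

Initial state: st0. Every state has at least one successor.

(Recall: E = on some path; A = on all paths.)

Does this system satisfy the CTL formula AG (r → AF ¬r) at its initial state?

Does not hold

States satisfying r → AF ¬r: {st2, st3}.
States satisfying AG (r → AF ¬r): ∅.
st0 is reachable from st0 and violates r → AF ¬r, so AG fails at st0.
st0 ∉ Sat(AG (r → AF ¬r)).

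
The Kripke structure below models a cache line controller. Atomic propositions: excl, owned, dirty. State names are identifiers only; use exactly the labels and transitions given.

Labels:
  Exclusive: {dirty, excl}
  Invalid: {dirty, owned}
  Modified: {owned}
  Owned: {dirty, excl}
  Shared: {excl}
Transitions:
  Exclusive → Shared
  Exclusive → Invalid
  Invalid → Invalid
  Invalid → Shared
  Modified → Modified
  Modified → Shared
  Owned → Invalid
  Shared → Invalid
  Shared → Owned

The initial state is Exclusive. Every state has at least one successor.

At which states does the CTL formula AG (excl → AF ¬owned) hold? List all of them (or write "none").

{Exclusive, Invalid, Modified, Owned, Shared}

States satisfying excl → AF ¬owned: {Exclusive, Invalid, Modified, Owned, Shared}.
States satisfying AG (excl → AF ¬owned): {Exclusive, Invalid, Modified, Owned, Shared}.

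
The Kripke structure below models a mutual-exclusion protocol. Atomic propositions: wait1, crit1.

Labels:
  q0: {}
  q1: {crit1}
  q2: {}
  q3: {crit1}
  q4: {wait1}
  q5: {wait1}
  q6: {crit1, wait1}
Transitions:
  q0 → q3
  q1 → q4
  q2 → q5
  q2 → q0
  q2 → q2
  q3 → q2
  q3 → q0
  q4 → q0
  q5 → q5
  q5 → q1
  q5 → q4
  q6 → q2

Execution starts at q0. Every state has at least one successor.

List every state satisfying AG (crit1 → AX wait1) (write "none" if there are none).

none

States satisfying crit1 → AX wait1: {q0, q1, q2, q4, q5}.
States satisfying AG (crit1 → AX wait1): ∅.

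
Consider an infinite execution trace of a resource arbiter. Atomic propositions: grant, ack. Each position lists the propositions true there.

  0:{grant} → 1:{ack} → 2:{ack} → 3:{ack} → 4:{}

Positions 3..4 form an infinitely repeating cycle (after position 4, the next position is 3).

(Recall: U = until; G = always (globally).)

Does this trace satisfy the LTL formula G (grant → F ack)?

Yes

grant → F ack holds at every position 0..4, and those are all positions ever visited, so G (grant → F ack) holds.
Positions where grant holds: 0.
Check F ack at each: 0→ok.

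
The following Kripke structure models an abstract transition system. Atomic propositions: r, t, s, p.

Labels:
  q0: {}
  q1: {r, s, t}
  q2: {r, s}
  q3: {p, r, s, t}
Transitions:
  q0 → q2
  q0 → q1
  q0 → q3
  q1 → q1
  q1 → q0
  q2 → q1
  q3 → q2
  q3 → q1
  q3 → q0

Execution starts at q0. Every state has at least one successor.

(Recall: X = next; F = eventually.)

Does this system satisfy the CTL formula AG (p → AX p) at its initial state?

No

States satisfying p → AX p: {q0, q1, q2}.
States satisfying AG (p → AX p): ∅.
q3 is reachable from q0 and violates p → AX p, so AG fails at q0.
q0 ∉ Sat(AG (p → AX p)).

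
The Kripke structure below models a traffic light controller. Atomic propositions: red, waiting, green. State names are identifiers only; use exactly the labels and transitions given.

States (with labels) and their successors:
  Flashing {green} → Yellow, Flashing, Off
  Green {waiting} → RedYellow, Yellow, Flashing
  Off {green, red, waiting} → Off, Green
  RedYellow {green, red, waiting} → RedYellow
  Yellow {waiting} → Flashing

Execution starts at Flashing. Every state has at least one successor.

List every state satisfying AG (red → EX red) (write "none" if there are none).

{Flashing, Green, Off, RedYellow, Yellow}

States satisfying red → EX red: {Flashing, Green, Off, RedYellow, Yellow}.
States satisfying AG (red → EX red): {Flashing, Green, Off, RedYellow, Yellow}.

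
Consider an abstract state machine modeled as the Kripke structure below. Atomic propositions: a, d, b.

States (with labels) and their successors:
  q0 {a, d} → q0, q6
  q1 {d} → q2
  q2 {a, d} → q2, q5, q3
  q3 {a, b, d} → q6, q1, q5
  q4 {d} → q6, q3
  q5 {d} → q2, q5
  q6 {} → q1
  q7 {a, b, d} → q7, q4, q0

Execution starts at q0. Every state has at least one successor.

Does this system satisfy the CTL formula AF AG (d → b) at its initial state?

Violated

States satisfying AG (d → b): ∅.
States satisfying AF AG (d → b): ∅.
There is a path from q0 along which AG (d → b) never holds.
q0 ∉ Sat(AF AG (d → b)).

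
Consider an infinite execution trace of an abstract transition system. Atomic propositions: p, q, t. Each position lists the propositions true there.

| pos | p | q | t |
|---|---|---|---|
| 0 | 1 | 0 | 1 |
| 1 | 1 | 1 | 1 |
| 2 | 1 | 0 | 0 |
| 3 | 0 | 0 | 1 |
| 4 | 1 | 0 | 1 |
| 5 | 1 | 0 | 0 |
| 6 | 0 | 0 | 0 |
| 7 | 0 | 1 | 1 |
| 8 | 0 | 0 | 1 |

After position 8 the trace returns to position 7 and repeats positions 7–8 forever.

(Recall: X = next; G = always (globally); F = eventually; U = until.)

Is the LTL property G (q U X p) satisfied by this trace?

q U X p must hold at every position from 0 onward. It fails at position 2, so G (q U X p) is false.

Does not hold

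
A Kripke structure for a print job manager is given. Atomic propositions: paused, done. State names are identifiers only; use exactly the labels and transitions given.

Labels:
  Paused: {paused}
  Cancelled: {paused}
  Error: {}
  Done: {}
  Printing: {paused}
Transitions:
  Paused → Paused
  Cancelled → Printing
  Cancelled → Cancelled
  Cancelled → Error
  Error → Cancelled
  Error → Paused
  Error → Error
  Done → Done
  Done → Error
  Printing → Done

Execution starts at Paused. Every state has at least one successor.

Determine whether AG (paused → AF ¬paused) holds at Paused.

No

States satisfying paused → AF ¬paused: {Error, Done, Printing}.
States satisfying AG (paused → AF ¬paused): ∅.
Paused is reachable from Paused and violates paused → AF ¬paused, so AG fails at Paused.
Paused ∉ Sat(AG (paused → AF ¬paused)).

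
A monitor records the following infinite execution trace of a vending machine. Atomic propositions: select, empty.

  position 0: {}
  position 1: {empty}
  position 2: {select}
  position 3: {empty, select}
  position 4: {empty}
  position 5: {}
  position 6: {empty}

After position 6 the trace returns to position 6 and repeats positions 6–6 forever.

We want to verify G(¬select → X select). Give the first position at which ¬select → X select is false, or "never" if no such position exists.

0

At position 0 the labels are {} and the next position 1 has {empty}, so ¬select → X select is false there. This is the first violation.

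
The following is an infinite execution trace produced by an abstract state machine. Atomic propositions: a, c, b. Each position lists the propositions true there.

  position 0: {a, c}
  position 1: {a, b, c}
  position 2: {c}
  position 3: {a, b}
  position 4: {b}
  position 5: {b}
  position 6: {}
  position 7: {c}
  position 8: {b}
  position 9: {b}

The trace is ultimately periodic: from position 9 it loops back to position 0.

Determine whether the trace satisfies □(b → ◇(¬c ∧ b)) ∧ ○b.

Yes

b → ◇(¬c ∧ b) holds at every position 0..9, and those are all positions ever visited, so □(b → ◇(¬c ∧ b)) holds.
Positions where b holds: 1, 3, 4, 5, 8, 9.
Check ◇(¬c ∧ b) at each: 1→ok, 3→ok, 4→ok, 5→ok, 8→ok, 9→ok.
The position after 0 is 1; b is true there.
At position 0: □(b → ◇(¬c ∧ b)) is true; ○b is true; so □(b → ◇(¬c ∧ b)) ∧ ○b is true.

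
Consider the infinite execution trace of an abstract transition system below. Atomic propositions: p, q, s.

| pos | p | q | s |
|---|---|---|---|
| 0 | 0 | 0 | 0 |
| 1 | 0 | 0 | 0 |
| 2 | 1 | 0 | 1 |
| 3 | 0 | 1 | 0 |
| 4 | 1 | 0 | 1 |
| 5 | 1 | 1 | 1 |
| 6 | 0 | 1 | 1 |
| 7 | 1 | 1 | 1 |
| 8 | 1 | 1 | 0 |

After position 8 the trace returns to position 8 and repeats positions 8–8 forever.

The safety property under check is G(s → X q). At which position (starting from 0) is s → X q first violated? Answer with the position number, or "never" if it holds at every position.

never

s → X q holds at every position 0..8, and those are all the positions the trace ever visits, so the invariant G(s → X q) is never violated.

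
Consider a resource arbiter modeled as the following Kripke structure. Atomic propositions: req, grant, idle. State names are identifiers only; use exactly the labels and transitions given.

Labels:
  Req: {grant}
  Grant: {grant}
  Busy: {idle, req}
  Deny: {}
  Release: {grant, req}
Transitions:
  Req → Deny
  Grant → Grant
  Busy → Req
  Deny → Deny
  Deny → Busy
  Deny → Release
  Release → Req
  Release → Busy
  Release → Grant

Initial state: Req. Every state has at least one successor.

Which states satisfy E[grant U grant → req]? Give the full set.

States satisfying grant: {Req, Grant, Release}.
States satisfying grant → req: {Busy, Deny, Release}.
States satisfying E[grant U grant → req]: {Req, Busy, Deny, Release}.

{Req, Busy, Deny, Release}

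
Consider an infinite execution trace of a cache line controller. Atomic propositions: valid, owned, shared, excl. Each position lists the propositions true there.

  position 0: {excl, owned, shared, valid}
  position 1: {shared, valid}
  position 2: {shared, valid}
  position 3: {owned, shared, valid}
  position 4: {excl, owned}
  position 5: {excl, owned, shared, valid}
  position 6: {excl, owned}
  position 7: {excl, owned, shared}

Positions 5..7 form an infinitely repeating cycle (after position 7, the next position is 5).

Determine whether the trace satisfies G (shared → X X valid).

shared → X X valid must hold at every position from 0 onward. It fails at position 2, so G (shared → X X valid) is false.
Positions where shared holds: 0, 1, 2, 3, 5, 7.
Check X X valid at each: 0→ok, 1→ok, 2→fails, 3→ok, 5→fails, 7→fails.

Does not hold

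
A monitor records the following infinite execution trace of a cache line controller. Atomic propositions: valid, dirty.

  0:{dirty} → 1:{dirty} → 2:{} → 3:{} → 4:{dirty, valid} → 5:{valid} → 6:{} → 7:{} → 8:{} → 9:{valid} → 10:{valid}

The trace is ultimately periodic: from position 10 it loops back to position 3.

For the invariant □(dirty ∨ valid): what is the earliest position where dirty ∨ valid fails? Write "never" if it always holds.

2

Check dirty ∨ valid at each position in order: 0 ✓, 1 ✓.
At position 2 the labels are {}, so dirty ∨ valid is false there. This is the first violation.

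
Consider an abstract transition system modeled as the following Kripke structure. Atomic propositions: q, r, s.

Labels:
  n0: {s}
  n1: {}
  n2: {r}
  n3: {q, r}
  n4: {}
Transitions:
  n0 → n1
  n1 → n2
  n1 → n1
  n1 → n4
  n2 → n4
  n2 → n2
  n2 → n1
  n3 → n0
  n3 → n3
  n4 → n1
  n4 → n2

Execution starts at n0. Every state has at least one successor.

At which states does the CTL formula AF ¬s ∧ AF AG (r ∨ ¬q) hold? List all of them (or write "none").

{n0, n1, n2, n3, n4}

States satisfying ¬s: {n1, n2, n3, n4}.
States satisfying AF ¬s: {n0, n1, n2, n3, n4}.
States satisfying AG (r ∨ ¬q): {n0, n1, n2, n3, n4}.
States satisfying AF AG (r ∨ ¬q): {n0, n1, n2, n3, n4}.
States satisfying AF ¬s ∧ AF AG (r ∨ ¬q): {n0, n1, n2, n3, n4}.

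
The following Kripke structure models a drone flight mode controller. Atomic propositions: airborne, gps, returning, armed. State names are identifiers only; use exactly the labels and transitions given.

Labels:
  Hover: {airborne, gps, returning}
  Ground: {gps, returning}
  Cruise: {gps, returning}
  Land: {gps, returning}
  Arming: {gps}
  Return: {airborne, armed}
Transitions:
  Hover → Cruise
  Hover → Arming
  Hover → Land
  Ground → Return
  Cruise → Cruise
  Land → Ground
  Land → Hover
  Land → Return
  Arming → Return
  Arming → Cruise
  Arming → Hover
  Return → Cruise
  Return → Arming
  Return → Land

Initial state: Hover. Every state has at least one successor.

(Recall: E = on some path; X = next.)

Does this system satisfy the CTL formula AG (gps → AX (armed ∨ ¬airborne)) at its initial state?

States satisfying gps → AX (armed ∨ ¬airborne): {Hover, Ground, Cruise, Return}.
States satisfying AG (gps → AX (armed ∨ ¬airborne)): {Cruise}.
Arming is reachable from Hover and violates gps → AX (armed ∨ ¬airborne), so AG fails at Hover.
Hover ∉ Sat(AG (gps → AX (armed ∨ ¬airborne))).

No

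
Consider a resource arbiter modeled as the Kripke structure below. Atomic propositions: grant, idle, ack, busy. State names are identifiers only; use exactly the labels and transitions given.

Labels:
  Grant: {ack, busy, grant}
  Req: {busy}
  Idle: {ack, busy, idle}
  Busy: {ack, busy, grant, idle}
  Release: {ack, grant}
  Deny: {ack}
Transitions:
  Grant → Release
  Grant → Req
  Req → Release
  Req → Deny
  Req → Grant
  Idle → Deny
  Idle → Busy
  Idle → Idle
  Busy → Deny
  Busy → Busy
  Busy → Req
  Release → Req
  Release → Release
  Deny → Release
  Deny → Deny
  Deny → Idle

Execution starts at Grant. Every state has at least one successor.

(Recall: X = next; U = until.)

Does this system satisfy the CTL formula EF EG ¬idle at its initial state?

Holds

States satisfying EG ¬idle: {Grant, Req, Release, Deny}.
States satisfying EF EG ¬idle: {Grant, Req, Idle, Busy, Release, Deny}.
Some path from Grant reaches a state where EG ¬idle holds.
Grant ∈ Sat(EF EG ¬idle).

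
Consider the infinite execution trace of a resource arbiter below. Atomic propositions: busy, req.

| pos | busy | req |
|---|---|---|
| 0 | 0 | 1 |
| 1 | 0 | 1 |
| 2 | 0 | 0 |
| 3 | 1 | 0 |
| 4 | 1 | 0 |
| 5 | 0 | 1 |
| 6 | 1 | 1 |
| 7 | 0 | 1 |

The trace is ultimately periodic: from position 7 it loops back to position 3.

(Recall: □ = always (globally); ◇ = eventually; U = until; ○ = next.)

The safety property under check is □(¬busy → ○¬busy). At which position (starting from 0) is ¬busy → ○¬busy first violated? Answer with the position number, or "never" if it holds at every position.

2

Check ¬busy → ○¬busy at each position in order: 0 ✓, 1 ✓.
At position 2 the labels are {} and the next position 3 has {busy}, so ¬busy → ○¬busy is false there. This is the first violation.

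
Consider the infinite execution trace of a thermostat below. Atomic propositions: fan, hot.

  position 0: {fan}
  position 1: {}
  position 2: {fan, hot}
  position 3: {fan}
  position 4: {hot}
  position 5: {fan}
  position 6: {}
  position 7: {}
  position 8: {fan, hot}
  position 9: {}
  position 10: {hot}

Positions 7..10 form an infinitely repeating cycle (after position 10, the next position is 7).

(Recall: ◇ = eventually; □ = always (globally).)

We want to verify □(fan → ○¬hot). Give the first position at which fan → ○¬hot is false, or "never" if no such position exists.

Check fan → ○¬hot at each position in order: 0 ✓, 1 ✓, 2 ✓.
At position 3 the labels are {fan} and the next position 4 has {hot}, so fan → ○¬hot is false there. This is the first violation.

3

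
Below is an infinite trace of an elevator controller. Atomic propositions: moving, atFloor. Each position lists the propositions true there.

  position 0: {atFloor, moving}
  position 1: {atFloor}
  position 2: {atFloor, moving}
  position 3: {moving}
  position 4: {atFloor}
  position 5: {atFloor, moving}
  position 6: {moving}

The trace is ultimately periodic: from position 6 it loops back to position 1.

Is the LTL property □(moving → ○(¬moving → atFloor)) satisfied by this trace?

moving → ○(¬moving → atFloor) holds at every position 0..6, and those are all positions ever visited, so □(moving → ○(¬moving → atFloor)) holds.
Positions where moving holds: 0, 2, 3, 5, 6.
Check ○(¬moving → atFloor) at each: 0→ok, 2→ok, 3→ok, 5→ok, 6→ok.

Yes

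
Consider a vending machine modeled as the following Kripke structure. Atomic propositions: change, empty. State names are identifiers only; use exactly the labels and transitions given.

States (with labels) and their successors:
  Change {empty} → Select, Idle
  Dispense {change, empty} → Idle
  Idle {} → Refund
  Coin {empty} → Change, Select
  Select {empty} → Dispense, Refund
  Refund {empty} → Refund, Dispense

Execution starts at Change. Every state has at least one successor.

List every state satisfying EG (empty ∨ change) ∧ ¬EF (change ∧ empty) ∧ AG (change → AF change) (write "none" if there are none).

States satisfying empty ∨ change: {Change, Dispense, Coin, Select, Refund}.
States satisfying EG (empty ∨ change): {Change, Coin, Select, Refund}.
States satisfying change ∧ empty: {Dispense}.
States satisfying EF (change ∧ empty): {Change, Dispense, Idle, Coin, Select, Refund}.
States satisfying ¬EF (change ∧ empty): ∅.
States satisfying EG (empty ∨ change) ∧ ¬EF (change ∧ empty): ∅.
States satisfying change → AF change: {Change, Dispense, Idle, Coin, Select, Refund}.
States satisfying AG (change → AF change): {Change, Dispense, Idle, Coin, Select, Refund}.
States satisfying EG (empty ∨ change) ∧ ¬EF (change ∧ empty) ∧ AG (change → AF change): ∅.

none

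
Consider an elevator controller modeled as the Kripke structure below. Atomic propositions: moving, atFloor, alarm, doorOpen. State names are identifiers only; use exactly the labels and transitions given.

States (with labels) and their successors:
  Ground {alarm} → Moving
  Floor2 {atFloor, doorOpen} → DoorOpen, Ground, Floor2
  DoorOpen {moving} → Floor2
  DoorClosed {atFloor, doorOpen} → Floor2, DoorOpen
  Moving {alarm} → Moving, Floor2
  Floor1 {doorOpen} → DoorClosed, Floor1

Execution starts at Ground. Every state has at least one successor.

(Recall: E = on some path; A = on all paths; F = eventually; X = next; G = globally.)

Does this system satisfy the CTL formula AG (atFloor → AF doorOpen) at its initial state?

States satisfying atFloor → AF doorOpen: {Ground, Floor2, DoorOpen, DoorClosed, Moving, Floor1}.
States satisfying AG (atFloor → AF doorOpen): {Ground, Floor2, DoorOpen, DoorClosed, Moving, Floor1}.
Every state reachable from Ground satisfies atFloor → AF doorOpen.
Ground ∈ Sat(AG (atFloor → AF doorOpen)).

Yes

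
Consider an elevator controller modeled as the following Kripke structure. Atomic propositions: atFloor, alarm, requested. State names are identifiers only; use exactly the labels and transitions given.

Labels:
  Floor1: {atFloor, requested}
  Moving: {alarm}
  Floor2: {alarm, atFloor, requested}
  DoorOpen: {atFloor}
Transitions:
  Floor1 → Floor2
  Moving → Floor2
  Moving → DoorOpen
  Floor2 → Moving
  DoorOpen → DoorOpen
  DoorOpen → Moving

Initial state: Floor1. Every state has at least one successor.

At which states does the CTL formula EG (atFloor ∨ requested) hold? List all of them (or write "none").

States satisfying atFloor ∨ requested: {Floor1, Floor2, DoorOpen}.
States satisfying EG (atFloor ∨ requested): {DoorOpen}.

{DoorOpen}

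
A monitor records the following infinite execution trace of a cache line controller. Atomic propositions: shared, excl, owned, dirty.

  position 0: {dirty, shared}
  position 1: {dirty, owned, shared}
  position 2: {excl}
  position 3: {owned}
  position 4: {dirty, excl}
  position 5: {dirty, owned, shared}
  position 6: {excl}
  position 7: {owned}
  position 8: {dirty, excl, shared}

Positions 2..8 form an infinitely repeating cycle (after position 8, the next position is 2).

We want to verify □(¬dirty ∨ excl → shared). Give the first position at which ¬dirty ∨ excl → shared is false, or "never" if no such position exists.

2

Check ¬dirty ∨ excl → shared at each position in order: 0 ✓, 1 ✓.
At position 2 the labels are {excl}, so ¬dirty ∨ excl → shared is false there. This is the first violation.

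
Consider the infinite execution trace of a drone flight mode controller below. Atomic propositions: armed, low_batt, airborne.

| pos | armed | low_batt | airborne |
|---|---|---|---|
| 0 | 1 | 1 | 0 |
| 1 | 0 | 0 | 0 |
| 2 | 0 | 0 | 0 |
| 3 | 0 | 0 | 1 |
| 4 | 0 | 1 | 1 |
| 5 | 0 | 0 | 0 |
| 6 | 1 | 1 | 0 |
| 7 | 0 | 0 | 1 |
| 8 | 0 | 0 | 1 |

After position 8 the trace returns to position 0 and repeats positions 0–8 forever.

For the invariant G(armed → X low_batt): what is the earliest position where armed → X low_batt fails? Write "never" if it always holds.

At position 0 the labels are {armed, low_batt} and the next position 1 has {}, so armed → X low_batt is false there. This is the first violation.

0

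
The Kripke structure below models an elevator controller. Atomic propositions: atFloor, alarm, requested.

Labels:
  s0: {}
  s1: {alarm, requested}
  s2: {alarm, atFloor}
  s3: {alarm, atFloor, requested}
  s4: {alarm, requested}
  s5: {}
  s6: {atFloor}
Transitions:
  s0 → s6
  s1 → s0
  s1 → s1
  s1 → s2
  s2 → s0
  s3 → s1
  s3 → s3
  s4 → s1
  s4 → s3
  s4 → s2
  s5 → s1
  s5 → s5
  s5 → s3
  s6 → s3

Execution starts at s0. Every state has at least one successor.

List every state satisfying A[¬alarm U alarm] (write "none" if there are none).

{s0, s1, s2, s3, s4, s6}

States satisfying ¬alarm: {s0, s5, s6}.
States satisfying alarm: {s1, s2, s3, s4}.
States satisfying A[¬alarm U alarm]: {s0, s1, s2, s3, s4, s6}.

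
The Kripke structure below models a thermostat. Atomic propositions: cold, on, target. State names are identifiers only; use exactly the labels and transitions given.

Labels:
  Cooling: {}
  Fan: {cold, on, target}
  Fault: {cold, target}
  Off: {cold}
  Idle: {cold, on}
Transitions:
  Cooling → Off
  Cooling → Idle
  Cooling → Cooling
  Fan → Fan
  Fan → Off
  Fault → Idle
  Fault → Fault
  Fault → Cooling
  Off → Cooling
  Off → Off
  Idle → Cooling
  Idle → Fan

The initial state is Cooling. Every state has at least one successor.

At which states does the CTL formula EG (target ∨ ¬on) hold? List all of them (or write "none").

States satisfying target ∨ ¬on: {Cooling, Fan, Fault, Off}.
States satisfying EG (target ∨ ¬on): {Cooling, Fan, Fault, Off}.

{Cooling, Fan, Fault, Off}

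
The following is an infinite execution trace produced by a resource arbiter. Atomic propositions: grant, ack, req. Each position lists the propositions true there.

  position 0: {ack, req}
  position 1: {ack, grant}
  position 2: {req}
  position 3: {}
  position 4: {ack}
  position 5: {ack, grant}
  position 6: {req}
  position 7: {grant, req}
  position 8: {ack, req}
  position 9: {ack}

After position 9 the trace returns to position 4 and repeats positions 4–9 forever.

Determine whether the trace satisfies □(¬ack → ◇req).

Yes

¬ack → ◇req holds at every position 0..9, and those are all positions ever visited, so □(¬ack → ◇req) holds.
Positions where ¬ack holds: 2, 3, 6, 7.
Check ◇req at each: 2→ok, 3→ok, 6→ok, 7→ok.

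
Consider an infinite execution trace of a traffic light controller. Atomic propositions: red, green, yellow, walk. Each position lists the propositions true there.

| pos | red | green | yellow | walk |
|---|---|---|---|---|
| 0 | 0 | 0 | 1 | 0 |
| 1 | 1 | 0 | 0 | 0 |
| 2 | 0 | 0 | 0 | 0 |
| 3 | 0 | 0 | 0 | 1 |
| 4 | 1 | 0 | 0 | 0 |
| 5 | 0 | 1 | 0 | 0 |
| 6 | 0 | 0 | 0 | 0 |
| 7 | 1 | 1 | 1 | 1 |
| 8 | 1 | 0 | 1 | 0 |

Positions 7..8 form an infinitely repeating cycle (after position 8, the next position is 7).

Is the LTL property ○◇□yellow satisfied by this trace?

The position after 0 is 1; ◇□yellow is true there.

Yes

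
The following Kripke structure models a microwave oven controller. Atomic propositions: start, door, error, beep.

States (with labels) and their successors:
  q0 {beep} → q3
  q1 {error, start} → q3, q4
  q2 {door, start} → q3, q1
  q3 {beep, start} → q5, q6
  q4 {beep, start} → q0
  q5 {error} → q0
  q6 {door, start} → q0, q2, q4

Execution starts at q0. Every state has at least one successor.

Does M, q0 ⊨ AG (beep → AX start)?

No

States satisfying beep → AX start: {q0, q1, q2, q5, q6}.
States satisfying AG (beep → AX start): ∅.
q3 is reachable from q0 and violates beep → AX start, so AG fails at q0.
q0 ∉ Sat(AG (beep → AX start)).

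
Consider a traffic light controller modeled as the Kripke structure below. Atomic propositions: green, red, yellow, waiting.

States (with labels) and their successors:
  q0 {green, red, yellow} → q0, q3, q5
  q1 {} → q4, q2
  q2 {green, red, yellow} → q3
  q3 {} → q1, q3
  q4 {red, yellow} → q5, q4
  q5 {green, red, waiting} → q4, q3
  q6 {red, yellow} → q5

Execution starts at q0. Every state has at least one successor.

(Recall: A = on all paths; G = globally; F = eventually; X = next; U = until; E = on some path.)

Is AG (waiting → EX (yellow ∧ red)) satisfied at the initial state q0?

States satisfying waiting → EX (yellow ∧ red): {q0, q1, q2, q3, q4, q5, q6}.
States satisfying AG (waiting → EX (yellow ∧ red)): {q0, q1, q2, q3, q4, q5, q6}.
Every state reachable from q0 satisfies waiting → EX (yellow ∧ red).
q0 ∈ Sat(AG (waiting → EX (yellow ∧ red))).

Yes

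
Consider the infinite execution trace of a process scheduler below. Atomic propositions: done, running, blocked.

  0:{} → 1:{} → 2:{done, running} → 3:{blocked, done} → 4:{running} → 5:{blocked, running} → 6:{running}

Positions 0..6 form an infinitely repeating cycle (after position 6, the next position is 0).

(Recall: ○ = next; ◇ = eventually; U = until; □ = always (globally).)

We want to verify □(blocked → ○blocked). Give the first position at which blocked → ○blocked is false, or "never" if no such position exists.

Check blocked → ○blocked at each position in order: 0 ✓, 1 ✓, 2 ✓.
At position 3 the labels are {blocked, done} and the next position 4 has {running}, so blocked → ○blocked is false there. This is the first violation.

3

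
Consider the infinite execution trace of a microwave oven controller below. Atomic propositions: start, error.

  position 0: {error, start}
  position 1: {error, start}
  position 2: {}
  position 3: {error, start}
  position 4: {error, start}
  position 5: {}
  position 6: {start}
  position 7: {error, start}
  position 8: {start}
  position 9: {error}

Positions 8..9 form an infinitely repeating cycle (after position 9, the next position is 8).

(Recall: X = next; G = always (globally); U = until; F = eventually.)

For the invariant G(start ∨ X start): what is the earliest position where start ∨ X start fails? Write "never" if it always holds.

start ∨ X start holds at every position 0..9, and those are all the positions the trace ever visits, so the invariant G(start ∨ X start) is never violated.

never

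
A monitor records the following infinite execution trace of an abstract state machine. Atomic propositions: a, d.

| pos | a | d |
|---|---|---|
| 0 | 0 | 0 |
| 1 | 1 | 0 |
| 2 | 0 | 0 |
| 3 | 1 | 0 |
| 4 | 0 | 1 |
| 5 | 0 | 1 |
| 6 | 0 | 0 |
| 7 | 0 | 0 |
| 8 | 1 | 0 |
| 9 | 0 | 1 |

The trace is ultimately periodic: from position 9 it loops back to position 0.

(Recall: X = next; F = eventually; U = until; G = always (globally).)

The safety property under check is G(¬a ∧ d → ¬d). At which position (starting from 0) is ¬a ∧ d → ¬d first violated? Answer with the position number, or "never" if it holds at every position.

Check ¬a ∧ d → ¬d at each position in order: 0 ✓, 1 ✓, 2 ✓, 3 ✓.
At position 4 the labels are {d}, so ¬a ∧ d → ¬d is false there. This is the first violation.

4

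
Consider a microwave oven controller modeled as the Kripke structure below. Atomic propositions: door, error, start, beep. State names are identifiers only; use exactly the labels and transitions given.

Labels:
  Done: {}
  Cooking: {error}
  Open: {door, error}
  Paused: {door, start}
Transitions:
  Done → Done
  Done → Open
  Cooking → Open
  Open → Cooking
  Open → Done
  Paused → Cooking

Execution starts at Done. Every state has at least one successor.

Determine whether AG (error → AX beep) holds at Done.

Violated

States satisfying error → AX beep: {Done, Paused}.
States satisfying AG (error → AX beep): ∅.
Cooking is reachable from Done and violates error → AX beep, so AG fails at Done.
Done ∉ Sat(AG (error → AX beep)).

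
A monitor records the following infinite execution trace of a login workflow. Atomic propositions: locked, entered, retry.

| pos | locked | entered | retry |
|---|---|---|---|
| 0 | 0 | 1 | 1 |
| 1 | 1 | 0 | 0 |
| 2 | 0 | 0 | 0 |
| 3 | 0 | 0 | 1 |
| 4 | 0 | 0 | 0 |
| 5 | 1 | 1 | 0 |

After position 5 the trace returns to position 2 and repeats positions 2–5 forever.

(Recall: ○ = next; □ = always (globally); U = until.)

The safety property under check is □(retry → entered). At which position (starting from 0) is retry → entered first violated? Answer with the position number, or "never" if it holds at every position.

3

Check retry → entered at each position in order: 0 ✓, 1 ✓, 2 ✓.
At position 3 the labels are {retry}, so retry → entered is false there. This is the first violation.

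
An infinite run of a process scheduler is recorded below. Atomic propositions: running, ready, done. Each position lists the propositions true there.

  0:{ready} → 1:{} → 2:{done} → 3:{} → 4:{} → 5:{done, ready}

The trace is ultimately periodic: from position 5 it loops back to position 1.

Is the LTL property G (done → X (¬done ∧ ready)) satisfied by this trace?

Does not hold

done → X (¬done ∧ ready) must hold at every position from 0 onward. It fails at position 2, so G (done → X (¬done ∧ ready)) is false.
Positions where done holds: 2, 5.
Check X (¬done ∧ ready) at each: 2→fails, 5→fails.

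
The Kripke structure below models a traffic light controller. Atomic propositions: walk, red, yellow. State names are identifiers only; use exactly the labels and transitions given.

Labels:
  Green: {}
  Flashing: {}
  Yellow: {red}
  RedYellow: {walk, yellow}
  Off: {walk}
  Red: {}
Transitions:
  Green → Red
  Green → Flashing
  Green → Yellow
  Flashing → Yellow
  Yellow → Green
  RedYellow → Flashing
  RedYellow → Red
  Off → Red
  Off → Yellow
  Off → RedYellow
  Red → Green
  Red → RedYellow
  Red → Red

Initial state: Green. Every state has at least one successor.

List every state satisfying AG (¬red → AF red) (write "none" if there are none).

States satisfying ¬red → AF red: {Flashing, Yellow}.
States satisfying AG (¬red → AF red): ∅.

none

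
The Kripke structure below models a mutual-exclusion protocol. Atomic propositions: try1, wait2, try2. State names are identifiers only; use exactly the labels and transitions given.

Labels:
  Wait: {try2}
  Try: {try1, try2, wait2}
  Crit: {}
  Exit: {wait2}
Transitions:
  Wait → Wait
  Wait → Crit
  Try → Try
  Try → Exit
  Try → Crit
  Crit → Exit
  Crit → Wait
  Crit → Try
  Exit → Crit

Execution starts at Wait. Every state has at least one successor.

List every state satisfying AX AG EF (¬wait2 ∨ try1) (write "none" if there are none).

States satisfying AG EF (¬wait2 ∨ try1): {Wait, Try, Crit, Exit}.
States satisfying AX AG EF (¬wait2 ∨ try1): {Wait, Try, Crit, Exit}.

{Wait, Try, Crit, Exit}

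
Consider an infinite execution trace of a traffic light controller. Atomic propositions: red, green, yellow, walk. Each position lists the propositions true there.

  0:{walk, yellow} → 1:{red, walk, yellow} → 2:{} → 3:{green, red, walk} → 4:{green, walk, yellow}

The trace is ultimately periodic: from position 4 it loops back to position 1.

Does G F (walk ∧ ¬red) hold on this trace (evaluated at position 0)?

F (walk ∧ ¬red) holds at every position 0..4, and those are all positions ever visited, so G F (walk ∧ ¬red) holds.

Yes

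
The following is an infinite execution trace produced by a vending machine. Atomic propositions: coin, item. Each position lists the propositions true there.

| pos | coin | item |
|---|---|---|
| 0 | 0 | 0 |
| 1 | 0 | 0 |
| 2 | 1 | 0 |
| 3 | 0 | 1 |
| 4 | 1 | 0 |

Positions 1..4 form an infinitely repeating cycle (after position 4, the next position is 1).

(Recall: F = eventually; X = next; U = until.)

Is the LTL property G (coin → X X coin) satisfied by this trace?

Yes

coin → X X coin holds at every position 0..4, and those are all positions ever visited, so G (coin → X X coin) holds.
Positions where coin holds: 2, 4.
Check X X coin at each: 2→ok, 4→ok.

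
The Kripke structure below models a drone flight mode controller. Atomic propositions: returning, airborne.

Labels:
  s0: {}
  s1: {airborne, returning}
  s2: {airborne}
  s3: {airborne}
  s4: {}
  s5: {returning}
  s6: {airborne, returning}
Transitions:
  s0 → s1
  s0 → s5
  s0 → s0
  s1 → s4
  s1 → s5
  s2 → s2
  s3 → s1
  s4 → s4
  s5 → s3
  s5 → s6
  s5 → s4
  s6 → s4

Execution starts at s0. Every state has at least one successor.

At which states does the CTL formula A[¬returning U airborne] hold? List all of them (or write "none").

States satisfying ¬returning: {s0, s2, s3, s4}.
States satisfying airborne: {s1, s2, s3, s6}.
States satisfying A[¬returning U airborne]: {s1, s2, s3, s6}.

{s1, s2, s3, s6}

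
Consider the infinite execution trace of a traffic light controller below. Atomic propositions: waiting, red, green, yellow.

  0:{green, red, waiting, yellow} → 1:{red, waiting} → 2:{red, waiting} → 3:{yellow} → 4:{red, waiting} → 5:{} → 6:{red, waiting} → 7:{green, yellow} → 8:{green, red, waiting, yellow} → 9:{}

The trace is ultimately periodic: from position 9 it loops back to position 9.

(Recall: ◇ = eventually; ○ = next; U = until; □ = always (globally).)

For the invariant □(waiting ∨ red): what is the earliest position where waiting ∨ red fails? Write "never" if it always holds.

3

Check waiting ∨ red at each position in order: 0 ✓, 1 ✓, 2 ✓.
At position 3 the labels are {yellow}, so waiting ∨ red is false there. This is the first violation.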